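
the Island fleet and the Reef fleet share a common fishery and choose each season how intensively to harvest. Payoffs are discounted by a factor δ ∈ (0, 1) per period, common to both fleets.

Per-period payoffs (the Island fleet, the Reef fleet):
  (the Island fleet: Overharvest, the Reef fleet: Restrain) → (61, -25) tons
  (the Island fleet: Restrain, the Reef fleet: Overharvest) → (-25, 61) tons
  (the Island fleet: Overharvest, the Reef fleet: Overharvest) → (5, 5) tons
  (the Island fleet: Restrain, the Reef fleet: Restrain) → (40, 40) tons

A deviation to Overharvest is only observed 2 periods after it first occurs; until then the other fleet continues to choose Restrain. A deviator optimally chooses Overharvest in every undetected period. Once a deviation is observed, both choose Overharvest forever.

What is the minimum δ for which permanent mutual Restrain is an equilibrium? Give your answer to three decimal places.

0.612

A deviator earns 61 for 2 periods, then 5 forever; cooperating earns 40 forever. Multiplying the IC by (1−δ):
40 ≥ 61(1−δ^2) + 5δ^2, so 56·δ^2 ≥ 21 and δ^2 ≥ 3/8.
δ ≥ (3/8)^(1/2) ≈ 0.612.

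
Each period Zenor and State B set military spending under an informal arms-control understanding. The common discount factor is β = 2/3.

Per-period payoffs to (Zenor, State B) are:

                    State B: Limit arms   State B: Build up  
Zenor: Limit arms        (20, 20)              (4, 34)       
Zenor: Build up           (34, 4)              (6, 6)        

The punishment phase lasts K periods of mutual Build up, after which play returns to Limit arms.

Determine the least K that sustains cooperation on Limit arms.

2

No profitable deviation requires (20−6)(β+…+β^K) ≥ 34−20, i.e. β+…+β^K ≥ 1 ≈ 1.0000.
With β = 2/3, the partial sums are K=1: 0.6667, K=2: 1.1111.
K = 2 is the first length at which the sum reaches 1.0000.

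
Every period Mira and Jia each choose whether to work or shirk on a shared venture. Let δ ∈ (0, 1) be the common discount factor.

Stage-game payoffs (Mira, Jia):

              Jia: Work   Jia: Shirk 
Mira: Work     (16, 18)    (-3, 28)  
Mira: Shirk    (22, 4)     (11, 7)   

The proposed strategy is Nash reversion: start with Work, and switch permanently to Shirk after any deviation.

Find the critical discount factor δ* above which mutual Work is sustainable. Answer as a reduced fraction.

Mira: cooperation gives 16 each period; deviation gives 22 once then 11 forever.
  16/(1−δ) ≥ 22 + 11δ/(1−δ) ⇒ δ ≥ 6/11.
Jia: cooperation gives 18 each period; deviation gives 28 once then 7 forever.
  δ ≥ 10/21.
Both must hold, so the binding constraint is Mira's: δ ≥ 6/11.

6/11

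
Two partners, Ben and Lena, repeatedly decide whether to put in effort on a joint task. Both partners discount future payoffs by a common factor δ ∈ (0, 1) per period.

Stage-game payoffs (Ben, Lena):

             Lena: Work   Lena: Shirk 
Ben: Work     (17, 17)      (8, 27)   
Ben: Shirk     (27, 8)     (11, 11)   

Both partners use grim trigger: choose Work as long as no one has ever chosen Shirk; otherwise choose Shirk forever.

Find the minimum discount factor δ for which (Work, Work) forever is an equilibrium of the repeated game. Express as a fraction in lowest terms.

One-period gain from deviating is 27 − 17 = 10. The loss is 17 − 11 = 6 in every subsequent period, with present value 6·δ/(1−δ).
Deviation is unprofitable when 6·δ/(1−δ) ≥ 10, i.e. δ/(1−δ) ≥ 5/3.
Equivalently δ ≥ 10/(10+6) = 5/8.

5/8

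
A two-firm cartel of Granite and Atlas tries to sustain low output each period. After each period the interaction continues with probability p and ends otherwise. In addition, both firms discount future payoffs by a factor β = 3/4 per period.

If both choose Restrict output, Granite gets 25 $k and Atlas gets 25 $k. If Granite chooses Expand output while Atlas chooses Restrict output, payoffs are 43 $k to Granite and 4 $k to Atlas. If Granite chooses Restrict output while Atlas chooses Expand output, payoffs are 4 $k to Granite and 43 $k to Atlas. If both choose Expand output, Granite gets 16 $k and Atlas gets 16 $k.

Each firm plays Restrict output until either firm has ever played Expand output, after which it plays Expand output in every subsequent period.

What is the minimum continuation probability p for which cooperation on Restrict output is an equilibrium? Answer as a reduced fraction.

With continuation probability p and discount β, the effective per-period discount factor is βp.
Grim-trigger IC: βp ≥ (43−25)/(43−16) = 2/3.
So p ≥ (2/3)/(3/4) = 8/9.

8/9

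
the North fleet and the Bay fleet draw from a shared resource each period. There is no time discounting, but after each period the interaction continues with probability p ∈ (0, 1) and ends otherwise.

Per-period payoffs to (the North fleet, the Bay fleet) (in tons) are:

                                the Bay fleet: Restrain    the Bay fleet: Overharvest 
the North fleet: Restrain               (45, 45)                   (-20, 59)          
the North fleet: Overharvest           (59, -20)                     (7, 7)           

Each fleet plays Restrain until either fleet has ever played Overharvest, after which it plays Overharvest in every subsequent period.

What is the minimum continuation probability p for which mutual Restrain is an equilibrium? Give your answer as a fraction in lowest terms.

7/26

Expected cooperation value is 45 + p·45 + p²·45 + … = 45/(1−p); deviation gives 59 + p·7/(1−p).
45 ≥ 59(1−p) + 7p ⇒ 52p ≥ 14 ⇒ p ≥ 14/52 = 7/26.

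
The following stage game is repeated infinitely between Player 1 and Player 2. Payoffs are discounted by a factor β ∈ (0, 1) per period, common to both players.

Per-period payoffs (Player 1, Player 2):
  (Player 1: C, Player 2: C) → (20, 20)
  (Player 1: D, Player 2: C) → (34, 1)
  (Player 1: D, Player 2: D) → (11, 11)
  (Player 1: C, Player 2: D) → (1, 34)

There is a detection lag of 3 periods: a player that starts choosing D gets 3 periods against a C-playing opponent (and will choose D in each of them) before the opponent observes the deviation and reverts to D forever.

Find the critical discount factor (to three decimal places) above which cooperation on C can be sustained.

0.847

Deviating for the 3 undetected periods gains 34−20 = 14 per period over cooperation, then loses 20−11 = 9 per period forever once punishment starts.
Gain: 14(1 + β + … + β^2); loss: 9·β^3/(1−β).
No profitable deviation ⇔ 14(1−β^3) ≤ 9·β^3, i.e. β^3 ≥ 14/(14+9) = 14/23.
Hence β ≥ (14/23)^(1/3) ≈ 0.847.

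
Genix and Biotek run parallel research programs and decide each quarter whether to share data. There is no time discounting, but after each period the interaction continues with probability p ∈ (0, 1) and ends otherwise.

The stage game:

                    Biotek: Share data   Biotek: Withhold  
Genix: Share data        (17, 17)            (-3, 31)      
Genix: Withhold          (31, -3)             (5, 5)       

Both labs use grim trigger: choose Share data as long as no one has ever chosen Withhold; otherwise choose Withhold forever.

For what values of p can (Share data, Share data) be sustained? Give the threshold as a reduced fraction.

7/13

With no time discounting, the continuation probability p plays the role of the discount factor.
Grim-trigger IC: 17/(1−p) ≥ 31 + 5p/(1−p) ⇒ p ≥ (31−17)/(31−5) = 7/13.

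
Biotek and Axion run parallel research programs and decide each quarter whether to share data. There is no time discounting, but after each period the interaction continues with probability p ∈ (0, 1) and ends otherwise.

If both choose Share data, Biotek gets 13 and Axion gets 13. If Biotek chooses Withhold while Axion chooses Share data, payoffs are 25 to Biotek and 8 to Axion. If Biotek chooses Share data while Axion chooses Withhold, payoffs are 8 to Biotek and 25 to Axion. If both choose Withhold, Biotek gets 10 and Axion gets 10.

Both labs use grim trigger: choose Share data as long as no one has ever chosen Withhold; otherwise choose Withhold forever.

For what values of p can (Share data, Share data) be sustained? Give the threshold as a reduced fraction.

4/5

Expected cooperation value is 13 + p·13 + p²·13 + … = 13/(1−p); deviation gives 25 + p·10/(1−p).
13 ≥ 25(1−p) + 10p ⇒ 15p ≥ 12 ⇒ p ≥ 12/15 = 4/5.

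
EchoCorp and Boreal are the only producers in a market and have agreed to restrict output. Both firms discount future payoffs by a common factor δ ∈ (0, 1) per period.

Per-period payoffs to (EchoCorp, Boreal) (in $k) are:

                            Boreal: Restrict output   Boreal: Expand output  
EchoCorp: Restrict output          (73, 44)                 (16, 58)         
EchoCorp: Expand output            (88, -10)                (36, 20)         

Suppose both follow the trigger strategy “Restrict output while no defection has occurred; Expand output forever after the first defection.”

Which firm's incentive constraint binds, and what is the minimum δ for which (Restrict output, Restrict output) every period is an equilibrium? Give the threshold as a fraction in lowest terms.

EchoCorp's threshold: (88−73)/(88−36) = 15/52.
Boreal's threshold: (58−44)/(58−20) = 7/19.
15/52 < 7/19, so Boreal binds and δ* = 7/19.

Boreal; δ ≥ 7/19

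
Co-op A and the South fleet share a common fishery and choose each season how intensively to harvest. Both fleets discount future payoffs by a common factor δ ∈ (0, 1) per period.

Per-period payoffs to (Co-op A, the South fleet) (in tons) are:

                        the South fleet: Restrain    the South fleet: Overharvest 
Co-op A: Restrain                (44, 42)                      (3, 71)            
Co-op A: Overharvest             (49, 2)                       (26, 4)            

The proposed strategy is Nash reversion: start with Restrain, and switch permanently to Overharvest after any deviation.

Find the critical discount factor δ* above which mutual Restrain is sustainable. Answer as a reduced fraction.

29/67

Co-op A: cooperation gives 44 each period; deviation gives 49 once then 26 forever.
  44/(1−δ) ≥ 49 + 26δ/(1−δ) ⇒ δ ≥ 5/23.
the South fleet: cooperation gives 42 each period; deviation gives 71 once then 4 forever.
  δ ≥ 29/67.
Both must hold, so the binding constraint is the South fleet's: δ ≥ 29/67.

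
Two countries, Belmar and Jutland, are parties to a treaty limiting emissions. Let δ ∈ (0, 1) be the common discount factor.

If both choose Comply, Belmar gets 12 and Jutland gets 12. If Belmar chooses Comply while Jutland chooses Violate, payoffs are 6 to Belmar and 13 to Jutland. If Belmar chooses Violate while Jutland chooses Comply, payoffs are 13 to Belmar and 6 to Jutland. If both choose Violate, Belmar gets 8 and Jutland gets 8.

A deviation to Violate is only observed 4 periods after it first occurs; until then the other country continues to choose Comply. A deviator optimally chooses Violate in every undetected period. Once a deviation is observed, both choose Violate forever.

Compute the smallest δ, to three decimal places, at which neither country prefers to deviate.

0.669

The best deviation is to choose Violate for all 4 undetected periods, earning 13 each, then 8 forever once detected.
Deviation value: 13(1−δ^4)/(1−δ) + 8δ^4/(1−δ); cooperation value: 12/(1−δ).
IC: 12 ≥ 13(1−δ^4) + 8δ^4 = 13 − 5δ^4.
So δ^4 ≥ 1/5, giving δ ≥ (1/5)^(1/4) ≈ 0.669.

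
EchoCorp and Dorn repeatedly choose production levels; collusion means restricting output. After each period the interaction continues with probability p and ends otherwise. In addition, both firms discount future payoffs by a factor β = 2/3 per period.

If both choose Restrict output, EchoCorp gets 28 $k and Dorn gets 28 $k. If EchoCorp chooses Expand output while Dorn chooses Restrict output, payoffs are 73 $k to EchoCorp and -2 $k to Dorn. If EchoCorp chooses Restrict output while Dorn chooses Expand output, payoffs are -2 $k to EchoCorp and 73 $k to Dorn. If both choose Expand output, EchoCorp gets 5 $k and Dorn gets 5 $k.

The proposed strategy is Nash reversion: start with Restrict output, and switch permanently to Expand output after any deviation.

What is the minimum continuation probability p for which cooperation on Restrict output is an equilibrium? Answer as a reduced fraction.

135/136

Expected continuation weight on next period's payoff is β·p = 2/3·p, which plays the role of the discount factor.
Cooperation requires 2/3·p ≥ (73−28)/(73−5) = 45/68, hence p ≥ 135/136.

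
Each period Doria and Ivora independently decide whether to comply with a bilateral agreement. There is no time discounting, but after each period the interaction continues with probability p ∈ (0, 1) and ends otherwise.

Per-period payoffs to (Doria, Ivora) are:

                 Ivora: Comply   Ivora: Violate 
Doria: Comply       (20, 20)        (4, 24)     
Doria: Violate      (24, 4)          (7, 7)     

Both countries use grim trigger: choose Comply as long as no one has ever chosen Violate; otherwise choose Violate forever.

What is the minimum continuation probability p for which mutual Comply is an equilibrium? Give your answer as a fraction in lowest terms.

With no time discounting, the continuation probability p plays the role of the discount factor.
Grim-trigger IC: 20/(1−p) ≥ 24 + 7p/(1−p) ⇒ p ≥ (24−20)/(24−7) = 4/17.

4/17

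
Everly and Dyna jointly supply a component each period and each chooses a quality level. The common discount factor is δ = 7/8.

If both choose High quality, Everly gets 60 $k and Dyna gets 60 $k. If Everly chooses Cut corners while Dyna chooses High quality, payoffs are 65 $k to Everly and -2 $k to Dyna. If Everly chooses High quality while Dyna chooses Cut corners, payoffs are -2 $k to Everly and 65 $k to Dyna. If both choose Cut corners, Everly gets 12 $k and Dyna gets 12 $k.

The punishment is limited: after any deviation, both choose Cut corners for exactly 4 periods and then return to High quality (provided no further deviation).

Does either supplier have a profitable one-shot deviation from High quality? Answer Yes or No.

A one-shot deviation gives 65 now, then 12 for 4 periods, then back to 60.
Gain from deviating: (65−60) today; loss: (60−12) in each of the next 4 periods.
No-deviation condition: (60−12)(δ+…+δ^4) ≥ 65−60, i.e. δ+…+δ^4 ≥ 5/48.
At δ = 7/8: δ+…+δ^4 = 2.8967 ≥ 0.1042.
So cooperation is sustainable.

No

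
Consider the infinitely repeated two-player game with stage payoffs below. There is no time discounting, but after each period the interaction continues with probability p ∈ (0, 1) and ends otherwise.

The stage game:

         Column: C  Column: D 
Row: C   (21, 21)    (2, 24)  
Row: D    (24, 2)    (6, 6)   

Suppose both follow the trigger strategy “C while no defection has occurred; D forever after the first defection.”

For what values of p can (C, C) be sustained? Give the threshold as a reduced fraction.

With no time discounting, the continuation probability p plays the role of the discount factor.
Grim-trigger IC: 21/(1−p) ≥ 24 + 6p/(1−p) ⇒ p ≥ (24−21)/(24−6) = 1/6.

1/6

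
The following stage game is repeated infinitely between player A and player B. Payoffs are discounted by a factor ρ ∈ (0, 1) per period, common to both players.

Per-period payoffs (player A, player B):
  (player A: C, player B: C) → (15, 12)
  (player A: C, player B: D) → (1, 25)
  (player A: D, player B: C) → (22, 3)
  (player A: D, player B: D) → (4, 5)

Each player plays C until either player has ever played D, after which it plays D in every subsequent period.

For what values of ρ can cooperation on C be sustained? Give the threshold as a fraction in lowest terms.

13/20

player A's threshold: (22−15)/(22−4) = 7/18.
player B's threshold: (25−12)/(25−5) = 13/20.
7/18 < 13/20, so player B binds and ρ* = 13/20.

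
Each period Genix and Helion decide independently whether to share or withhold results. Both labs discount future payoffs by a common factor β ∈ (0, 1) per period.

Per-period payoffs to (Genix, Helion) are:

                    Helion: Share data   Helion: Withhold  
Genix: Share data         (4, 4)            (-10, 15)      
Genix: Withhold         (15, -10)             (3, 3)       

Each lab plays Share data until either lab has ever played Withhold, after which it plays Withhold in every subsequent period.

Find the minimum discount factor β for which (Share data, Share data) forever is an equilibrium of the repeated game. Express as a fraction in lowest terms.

4/(1−β) ≥ 15 + 3β/(1−β)
4 ≥ 15 − 12β
β ≥ 11/12.

11/12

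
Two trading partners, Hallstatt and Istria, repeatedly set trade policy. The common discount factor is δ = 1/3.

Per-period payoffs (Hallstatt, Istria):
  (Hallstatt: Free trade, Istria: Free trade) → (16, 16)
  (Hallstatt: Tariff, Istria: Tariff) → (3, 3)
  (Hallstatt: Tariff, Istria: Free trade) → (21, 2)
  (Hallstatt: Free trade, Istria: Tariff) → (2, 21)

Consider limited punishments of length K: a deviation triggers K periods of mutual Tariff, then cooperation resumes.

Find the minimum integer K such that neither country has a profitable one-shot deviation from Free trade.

2

Need Σ_{k=1}^{K} δ^k ≥ (21−16)/(16−3) = 0.3846 at δ = 1/3.
At K = 1 the sum is 0.3333 < 0.3846; at K = 2 it is 0.4444 ≥ 0.3846.
So the minimum punishment length is K = 2.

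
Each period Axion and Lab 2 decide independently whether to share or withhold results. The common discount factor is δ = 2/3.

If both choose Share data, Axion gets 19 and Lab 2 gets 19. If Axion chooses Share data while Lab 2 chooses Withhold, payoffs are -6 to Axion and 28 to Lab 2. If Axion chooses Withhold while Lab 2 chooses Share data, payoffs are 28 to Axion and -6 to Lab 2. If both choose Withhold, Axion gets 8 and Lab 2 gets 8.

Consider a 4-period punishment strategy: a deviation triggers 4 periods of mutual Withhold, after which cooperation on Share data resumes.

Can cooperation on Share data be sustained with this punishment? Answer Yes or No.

Yes

Comparing payoff streams over the 5 periods until play realigns: cooperate → 19(1+δ+…+δ^4); deviate → 28 + 8(δ+…+δ^4).
Cooperation is sustained iff (19−8)(δ+…+δ^4) ≥ 28−19.
δ+…+δ^4 = 2/3·(1−(2/3)^4)/(1−2/3) = 1.6049, and (28−19)/(19−8) = 0.8182.
1.6049 ≥ 0.8182, so cooperation is sustainable.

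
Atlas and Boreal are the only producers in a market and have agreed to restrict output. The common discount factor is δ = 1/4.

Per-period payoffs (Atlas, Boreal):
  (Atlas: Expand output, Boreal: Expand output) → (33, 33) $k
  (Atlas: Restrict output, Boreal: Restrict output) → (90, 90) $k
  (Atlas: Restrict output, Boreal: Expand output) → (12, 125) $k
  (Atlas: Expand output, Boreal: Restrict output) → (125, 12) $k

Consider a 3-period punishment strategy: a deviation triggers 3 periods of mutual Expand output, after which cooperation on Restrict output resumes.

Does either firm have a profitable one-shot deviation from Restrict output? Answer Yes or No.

Yes

Comparing payoff streams over the 4 periods until play realigns: cooperate → 90(1+δ+…+δ^3); deviate → 125 + 33(δ+…+δ^3).
Cooperation is sustained iff (90−33)(δ+…+δ^3) ≥ 125−90.
δ+…+δ^3 = 1/4·(1−(1/4)^3)/(1−1/4) = 0.3281, and (125−90)/(90−33) = 0.6140.
0.3281 < 0.6140, so cooperation is not sustainable.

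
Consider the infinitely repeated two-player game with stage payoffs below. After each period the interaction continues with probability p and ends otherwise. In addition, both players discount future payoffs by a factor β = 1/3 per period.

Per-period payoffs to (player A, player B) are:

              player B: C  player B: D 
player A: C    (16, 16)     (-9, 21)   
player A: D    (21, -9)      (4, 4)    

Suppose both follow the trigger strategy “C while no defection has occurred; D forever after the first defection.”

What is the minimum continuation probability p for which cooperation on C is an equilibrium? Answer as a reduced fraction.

With continuation probability p and discount β, the effective per-period discount factor is βp.
Grim-trigger IC: βp ≥ (21−16)/(21−4) = 5/17.
So p ≥ (5/17)/(1/3) = 15/17.

15/17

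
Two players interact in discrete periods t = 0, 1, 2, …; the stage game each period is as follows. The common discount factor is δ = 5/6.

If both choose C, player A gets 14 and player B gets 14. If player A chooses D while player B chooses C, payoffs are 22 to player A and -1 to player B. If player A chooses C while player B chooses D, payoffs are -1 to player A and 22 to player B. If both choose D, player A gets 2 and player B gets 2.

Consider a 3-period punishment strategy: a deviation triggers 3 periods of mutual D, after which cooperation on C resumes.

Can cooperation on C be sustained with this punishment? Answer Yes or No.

IC: δ+…+δ^3 ≥ (22−14)/(14−2) = 2/3.
At δ = 5/6: partial sum = 2.1065 ≥ 0.6667. Cooperation sustainable.

Yes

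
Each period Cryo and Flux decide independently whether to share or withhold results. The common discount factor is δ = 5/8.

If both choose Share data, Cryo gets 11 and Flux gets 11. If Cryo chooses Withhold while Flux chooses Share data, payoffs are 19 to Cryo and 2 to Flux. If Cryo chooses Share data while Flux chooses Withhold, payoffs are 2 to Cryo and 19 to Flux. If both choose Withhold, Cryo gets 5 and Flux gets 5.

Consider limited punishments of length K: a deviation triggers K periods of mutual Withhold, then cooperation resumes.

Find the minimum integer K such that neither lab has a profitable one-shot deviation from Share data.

Need Σ_{k=1}^{K} δ^k ≥ (19−11)/(11−5) = 1.3333 at δ = 5/8.
At K = 3 the sum is 1.2598 < 1.3333; at K = 4 it is 1.4124 ≥ 1.3333.
So the minimum punishment length is K = 4.

4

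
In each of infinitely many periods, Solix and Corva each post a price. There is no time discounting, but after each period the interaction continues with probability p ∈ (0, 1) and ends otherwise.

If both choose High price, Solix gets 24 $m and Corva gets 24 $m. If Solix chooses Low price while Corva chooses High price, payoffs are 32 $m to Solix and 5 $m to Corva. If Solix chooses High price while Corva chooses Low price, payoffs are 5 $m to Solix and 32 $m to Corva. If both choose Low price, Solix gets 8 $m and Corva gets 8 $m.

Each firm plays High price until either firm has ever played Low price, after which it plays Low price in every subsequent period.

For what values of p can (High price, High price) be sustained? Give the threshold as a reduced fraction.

1/3

With no time discounting, the continuation probability p plays the role of the discount factor.
Grim-trigger IC: 24/(1−p) ≥ 32 + 8p/(1−p) ⇒ p ≥ (32−24)/(32−8) = 1/3.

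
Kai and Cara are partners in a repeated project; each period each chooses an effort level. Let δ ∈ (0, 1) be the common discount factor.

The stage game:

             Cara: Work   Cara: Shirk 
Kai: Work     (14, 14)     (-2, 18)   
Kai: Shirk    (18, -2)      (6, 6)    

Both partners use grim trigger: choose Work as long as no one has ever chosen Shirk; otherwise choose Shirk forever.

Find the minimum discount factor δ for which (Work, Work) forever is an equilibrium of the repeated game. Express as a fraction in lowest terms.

1/3

14/(1−δ) ≥ 18 + 6δ/(1−δ)
14 ≥ 18 − 12δ
δ ≥ 4/12 = 1/3.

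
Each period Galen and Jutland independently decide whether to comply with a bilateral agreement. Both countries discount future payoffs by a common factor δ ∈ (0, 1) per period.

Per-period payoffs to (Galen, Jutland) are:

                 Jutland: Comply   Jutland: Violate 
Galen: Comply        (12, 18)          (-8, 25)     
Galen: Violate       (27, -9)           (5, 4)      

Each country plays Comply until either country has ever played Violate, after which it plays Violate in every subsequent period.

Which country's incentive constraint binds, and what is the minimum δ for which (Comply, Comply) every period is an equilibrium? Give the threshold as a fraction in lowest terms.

Galen's threshold: (27−12)/(27−5) = 15/22.
Jutland's threshold: (25−18)/(25−4) = 1/3.
15/22 > 1/3, so Galen binds and δ* = 15/22.

Galen; δ ≥ 15/22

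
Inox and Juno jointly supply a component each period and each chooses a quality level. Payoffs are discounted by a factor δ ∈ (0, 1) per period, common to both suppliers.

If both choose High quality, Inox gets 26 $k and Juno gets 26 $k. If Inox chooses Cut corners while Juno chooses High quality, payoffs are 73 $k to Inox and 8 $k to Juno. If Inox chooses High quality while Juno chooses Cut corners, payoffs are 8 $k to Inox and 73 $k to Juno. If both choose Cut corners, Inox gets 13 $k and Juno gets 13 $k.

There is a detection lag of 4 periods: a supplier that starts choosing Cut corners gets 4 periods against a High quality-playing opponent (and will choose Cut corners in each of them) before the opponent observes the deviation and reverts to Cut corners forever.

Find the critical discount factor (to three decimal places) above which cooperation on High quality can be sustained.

0.941

The best deviation is to choose Cut corners for all 4 undetected periods, earning 73 each, then 13 forever once detected.
Deviation value: 73(1−δ^4)/(1−δ) + 13δ^4/(1−δ); cooperation value: 26/(1−δ).
IC: 26 ≥ 73(1−δ^4) + 13δ^4 = 73 − 60δ^4.
So δ^4 ≥ 47/60, giving δ ≥ (47/60)^(1/4) ≈ 0.941.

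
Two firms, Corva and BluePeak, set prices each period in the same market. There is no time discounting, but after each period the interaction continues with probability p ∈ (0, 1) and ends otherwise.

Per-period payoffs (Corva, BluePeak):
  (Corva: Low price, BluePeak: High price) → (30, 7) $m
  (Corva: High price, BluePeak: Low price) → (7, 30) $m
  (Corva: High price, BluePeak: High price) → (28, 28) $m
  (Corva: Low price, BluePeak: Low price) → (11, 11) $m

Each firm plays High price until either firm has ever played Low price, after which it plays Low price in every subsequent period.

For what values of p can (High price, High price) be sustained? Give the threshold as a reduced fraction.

With no time discounting, the continuation probability p plays the role of the discount factor.
Grim-trigger IC: 28/(1−p) ≥ 30 + 11p/(1−p) ⇒ p ≥ (30−28)/(30−11) = 2/19.

2/19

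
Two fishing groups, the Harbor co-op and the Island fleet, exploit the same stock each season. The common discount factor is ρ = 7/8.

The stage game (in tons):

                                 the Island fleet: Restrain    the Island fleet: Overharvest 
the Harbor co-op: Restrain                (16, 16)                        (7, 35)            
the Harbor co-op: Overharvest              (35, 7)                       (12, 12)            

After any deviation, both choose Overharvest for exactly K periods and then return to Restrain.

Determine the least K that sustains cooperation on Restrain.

IC: ρ(1−ρ^K)/(1−ρ) ≥ (35−16)/(16−12) = 19/4.
With ρ = 7/8: need 1 − ρ^K ≥ 19/4·(1−7/8)/(7/8), i.e. ρ^K ≤ 0.3214.
Since (7/8)^8 = 0.3436 and (7/8)^9 = 0.3007, the smallest such K is 9.

9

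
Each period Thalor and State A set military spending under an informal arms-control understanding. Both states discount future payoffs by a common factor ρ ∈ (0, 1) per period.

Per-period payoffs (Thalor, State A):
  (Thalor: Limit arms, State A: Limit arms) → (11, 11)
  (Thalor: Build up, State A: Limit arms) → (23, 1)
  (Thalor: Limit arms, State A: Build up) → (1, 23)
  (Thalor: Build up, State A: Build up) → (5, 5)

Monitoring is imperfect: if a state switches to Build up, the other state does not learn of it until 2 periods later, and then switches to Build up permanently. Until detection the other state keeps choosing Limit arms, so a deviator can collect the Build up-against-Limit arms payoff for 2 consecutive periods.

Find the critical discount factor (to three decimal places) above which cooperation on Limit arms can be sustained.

0.816

A deviator earns 23 for 2 periods, then 5 forever; cooperating earns 11 forever. Multiplying the IC by (1−ρ):
11 ≥ 23(1−ρ^2) + 5ρ^2, so 18·ρ^2 ≥ 12 and ρ^2 ≥ 2/3.
ρ ≥ (2/3)^(1/2) ≈ 0.816.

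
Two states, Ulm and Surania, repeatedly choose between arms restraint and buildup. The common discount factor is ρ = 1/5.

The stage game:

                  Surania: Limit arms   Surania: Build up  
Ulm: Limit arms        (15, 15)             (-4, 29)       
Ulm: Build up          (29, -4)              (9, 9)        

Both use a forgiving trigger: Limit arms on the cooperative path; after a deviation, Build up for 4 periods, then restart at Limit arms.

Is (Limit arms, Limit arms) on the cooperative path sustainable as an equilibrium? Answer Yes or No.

A one-shot deviation gives 29 now, then 9 for 4 periods, then back to 15.
Gain from deviating: (29−15) today; loss: (15−9) in each of the next 4 periods.
No-deviation condition: (15−9)(ρ+…+ρ^4) ≥ 29−15, i.e. ρ+…+ρ^4 ≥ 7/3.
At ρ = 1/5: ρ+…+ρ^4 = 0.2496 < 2.3333.
So cooperation is not sustainable.

No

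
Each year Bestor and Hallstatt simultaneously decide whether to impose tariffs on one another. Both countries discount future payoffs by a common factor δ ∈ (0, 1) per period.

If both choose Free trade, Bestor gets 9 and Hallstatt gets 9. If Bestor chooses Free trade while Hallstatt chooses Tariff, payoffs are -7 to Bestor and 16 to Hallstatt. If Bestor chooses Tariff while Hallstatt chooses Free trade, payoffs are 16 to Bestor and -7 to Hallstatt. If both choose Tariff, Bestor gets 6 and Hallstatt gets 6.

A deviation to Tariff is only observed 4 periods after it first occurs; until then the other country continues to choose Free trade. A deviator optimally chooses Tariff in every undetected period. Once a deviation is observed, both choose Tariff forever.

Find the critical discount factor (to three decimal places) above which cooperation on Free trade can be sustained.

Deviating for the 4 undetected periods gains 16−9 = 7 per period over cooperation, then loses 9−6 = 3 per period forever once punishment starts.
Gain: 7(1 + δ + … + δ^3); loss: 3·δ^4/(1−δ).
No profitable deviation ⇔ 7(1−δ^4) ≤ 3·δ^4, i.e. δ^4 ≥ 7/(7+3) = 7/10.
Hence δ ≥ (7/10)^(1/4) ≈ 0.915.

0.915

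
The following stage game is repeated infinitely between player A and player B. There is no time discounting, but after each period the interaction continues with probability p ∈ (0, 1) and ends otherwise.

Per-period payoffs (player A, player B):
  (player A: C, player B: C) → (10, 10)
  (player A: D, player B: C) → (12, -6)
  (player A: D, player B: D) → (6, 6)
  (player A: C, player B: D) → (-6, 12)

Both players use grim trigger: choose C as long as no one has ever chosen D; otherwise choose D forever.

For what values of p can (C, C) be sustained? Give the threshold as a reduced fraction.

Expected cooperation value is 10 + p·10 + p²·10 + … = 10/(1−p); deviation gives 12 + p·6/(1−p).
10 ≥ 12(1−p) + 6p ⇒ 6p ≥ 2 ⇒ p ≥ 2/6 = 1/3.

1/3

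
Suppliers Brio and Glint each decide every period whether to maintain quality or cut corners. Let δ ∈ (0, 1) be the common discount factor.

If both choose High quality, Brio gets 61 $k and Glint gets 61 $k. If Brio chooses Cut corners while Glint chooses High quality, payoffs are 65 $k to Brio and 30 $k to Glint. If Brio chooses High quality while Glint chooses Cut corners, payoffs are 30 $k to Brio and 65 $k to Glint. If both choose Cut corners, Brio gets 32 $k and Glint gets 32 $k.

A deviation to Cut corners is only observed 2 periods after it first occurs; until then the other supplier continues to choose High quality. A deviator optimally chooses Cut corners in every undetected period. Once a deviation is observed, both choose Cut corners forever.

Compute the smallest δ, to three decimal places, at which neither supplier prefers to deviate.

0.348

A deviator earns 65 for 2 periods, then 32 forever; cooperating earns 61 forever. Multiplying the IC by (1−δ):
61 ≥ 65(1−δ^2) + 32δ^2, so 33·δ^2 ≥ 4 and δ^2 ≥ 4/33.
δ ≥ (4/33)^(1/2) ≈ 0.348.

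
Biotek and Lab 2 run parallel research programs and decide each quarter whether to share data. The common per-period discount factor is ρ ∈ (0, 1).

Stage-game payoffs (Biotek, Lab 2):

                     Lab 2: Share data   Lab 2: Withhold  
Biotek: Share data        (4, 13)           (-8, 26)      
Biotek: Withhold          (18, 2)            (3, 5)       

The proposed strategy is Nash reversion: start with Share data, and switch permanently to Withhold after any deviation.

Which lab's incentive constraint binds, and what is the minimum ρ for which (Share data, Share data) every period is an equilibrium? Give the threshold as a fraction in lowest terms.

For Biotek: deviation gain 18−4 = 14, per-period punishment loss 4−3 = 1. IC gives ρ ≥ 14/15.
For Lab 2: gain 13, loss 8 per period, so ρ ≥ 13/21.
The tighter constraint is Biotek's, so cooperation needs ρ ≥ 14/15.

Biotek; ρ ≥ 14/15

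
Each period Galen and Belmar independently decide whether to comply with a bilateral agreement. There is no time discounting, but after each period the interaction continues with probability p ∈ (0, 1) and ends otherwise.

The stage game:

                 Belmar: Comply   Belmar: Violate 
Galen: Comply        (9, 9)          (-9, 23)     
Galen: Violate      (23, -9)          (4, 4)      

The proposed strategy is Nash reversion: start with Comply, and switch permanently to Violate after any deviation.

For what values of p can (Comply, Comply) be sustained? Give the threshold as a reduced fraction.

Expected cooperation value is 9 + p·9 + p²·9 + … = 9/(1−p); deviation gives 23 + p·4/(1−p).
9 ≥ 23(1−p) + 4p ⇒ 19p ≥ 14 ⇒ p ≥ 14/19.

14/19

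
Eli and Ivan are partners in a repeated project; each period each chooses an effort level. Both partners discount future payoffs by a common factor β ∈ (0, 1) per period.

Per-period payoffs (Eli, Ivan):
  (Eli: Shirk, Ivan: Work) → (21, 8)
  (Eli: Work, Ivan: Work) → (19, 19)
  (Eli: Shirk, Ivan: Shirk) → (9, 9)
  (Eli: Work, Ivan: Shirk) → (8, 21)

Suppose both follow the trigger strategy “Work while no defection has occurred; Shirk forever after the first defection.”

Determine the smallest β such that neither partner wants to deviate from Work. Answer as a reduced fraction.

1/6

One-period gain from deviating is 21 − 19 = 2. The loss is 19 − 9 = 10 in every subsequent period, with present value 10·β/(1−β).
Deviation is unprofitable when 10·β/(1−β) ≥ 2, i.e. β/(1−β) ≥ 1/5.
Equivalently β ≥ 2/(2+10) = 1/6.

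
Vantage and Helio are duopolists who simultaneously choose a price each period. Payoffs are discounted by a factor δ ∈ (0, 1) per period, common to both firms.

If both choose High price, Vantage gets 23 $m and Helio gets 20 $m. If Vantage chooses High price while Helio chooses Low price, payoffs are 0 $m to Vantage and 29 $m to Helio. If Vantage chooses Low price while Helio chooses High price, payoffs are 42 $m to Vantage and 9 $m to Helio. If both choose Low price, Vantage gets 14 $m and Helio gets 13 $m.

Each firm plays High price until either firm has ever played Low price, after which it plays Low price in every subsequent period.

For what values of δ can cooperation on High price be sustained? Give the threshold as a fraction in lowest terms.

Vantage: cooperation gives 23 each period; deviation gives 42 once then 14 forever.
  23/(1−δ) ≥ 42 + 14δ/(1−δ) ⇒ δ ≥ 19/28.
Helio: cooperation gives 20 each period; deviation gives 29 once then 13 forever.
  δ ≥ 9/16.
Both must hold, so the binding constraint is Vantage's: δ ≥ 19/28.

19/28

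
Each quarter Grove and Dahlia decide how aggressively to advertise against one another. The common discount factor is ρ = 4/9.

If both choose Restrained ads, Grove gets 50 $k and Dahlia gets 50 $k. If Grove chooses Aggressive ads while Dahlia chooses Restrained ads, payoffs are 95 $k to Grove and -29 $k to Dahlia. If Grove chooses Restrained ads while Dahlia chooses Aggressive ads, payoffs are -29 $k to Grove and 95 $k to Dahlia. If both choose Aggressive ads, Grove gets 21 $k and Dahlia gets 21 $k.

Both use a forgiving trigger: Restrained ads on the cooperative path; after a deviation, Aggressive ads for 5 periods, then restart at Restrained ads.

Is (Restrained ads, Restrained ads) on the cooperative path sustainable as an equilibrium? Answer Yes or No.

Comparing payoff streams over the 6 periods until play realigns: cooperate → 50(1+ρ+…+ρ^5); deviate → 95 + 21(ρ+…+ρ^5).
Cooperation is sustained iff (50−21)(ρ+…+ρ^5) ≥ 95−50.
ρ+…+ρ^5 = 4/9·(1−(4/9)^5)/(1−4/9) = 0.7861, and (95−50)/(50−21) = 1.5517.
0.7861 < 1.5517, so cooperation is not sustainable.

No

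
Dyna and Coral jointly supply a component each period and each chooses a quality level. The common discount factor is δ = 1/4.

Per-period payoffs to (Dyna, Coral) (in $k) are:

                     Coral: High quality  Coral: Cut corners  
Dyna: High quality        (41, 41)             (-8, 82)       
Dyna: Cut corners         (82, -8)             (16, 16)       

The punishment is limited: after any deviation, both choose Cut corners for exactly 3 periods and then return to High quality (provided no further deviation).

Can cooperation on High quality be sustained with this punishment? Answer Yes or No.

No

IC: δ+…+δ^3 ≥ (82−41)/(41−16) = 41/25.
At δ = 1/4: partial sum = 0.3281 < 1.6400. Cooperation not sustainable.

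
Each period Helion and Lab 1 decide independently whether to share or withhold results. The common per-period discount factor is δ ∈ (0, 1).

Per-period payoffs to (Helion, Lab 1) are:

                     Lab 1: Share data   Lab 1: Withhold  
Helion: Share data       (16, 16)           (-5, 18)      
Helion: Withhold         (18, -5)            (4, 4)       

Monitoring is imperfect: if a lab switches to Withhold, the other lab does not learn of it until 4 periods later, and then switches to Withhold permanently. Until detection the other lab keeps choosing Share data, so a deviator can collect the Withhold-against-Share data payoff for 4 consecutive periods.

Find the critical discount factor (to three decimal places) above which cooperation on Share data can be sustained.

A deviator earns 18 for 4 periods, then 4 forever; cooperating earns 16 forever. Multiplying the IC by (1−δ):
16 ≥ 18(1−δ^4) + 4δ^4, so 14·δ^4 ≥ 2 and δ^4 ≥ 1/7.
δ ≥ (1/7)^(1/4) ≈ 0.615.

0.615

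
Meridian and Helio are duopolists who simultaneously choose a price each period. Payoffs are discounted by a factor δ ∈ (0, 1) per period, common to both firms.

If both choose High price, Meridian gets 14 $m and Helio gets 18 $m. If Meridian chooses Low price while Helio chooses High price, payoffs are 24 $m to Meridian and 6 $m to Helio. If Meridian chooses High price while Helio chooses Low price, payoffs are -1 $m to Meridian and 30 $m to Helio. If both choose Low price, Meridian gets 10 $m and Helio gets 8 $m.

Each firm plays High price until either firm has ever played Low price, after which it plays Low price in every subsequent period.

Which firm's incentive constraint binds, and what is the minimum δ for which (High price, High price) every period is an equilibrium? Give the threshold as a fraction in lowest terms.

Meridian; δ ≥ 5/7

Meridian: cooperation gives 14 each period; deviation gives 24 once then 10 forever.
  14/(1−δ) ≥ 24 + 10δ/(1−δ) ⇒ δ ≥ 10/14 = 5/7.
Helio: cooperation gives 18 each period; deviation gives 30 once then 8 forever.
  δ ≥ 12/22 = 6/11.
Both must hold, so the binding constraint is Meridian's: δ ≥ 5/7.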